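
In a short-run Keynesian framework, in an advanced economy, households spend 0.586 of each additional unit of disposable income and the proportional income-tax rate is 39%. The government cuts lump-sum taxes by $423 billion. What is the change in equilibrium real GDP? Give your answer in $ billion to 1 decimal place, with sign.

A lump-sum tax change of −$423 billion shifts disposable income by +$423 billion; first-round consumption changes by −c × ΔT = −0.586 × (−$423 billion) = +$247.878 billion.
Expenditure multiplier = 1/(1 − c(1−t)) = 1/(1 − 0.586×0.61) = 1/0.64254 ≈ 1.556.
The tax multiplier is −c × k ≈ −0.912, so ΔY = k × (−c·ΔT) = (+$247.878 billion) / 0.64254 ≈ +$385.8 billion.

+$385.8 billion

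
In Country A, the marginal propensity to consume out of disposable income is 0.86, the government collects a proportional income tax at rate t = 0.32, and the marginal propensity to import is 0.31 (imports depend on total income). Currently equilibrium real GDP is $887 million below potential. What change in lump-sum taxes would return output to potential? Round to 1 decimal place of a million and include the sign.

Spending multiplier = 1/(1 − c(1−t) + m) = 1/(1 − 0.86×0.68 + 0.31) = 1/0.7252 ≈ 1.379.
Tax multiplier = −c·k = −0.86/0.7252 ≈ −1.186. Need ΔY = +$887 million, so ΔT = ΔY/(−c·k) = −(+$887 million) × 0.7252 / 0.86 ≈ −$748 million.
The government should cut lump-sum taxes by $748 million.

−$748.0 million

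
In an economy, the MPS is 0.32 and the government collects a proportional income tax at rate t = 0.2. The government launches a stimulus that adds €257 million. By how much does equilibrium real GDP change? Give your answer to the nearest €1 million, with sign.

+€564 million

MPC = 1 − MPS = 1 − 0.32 = 0.68.
Government-spending multiplier = 1/(1 − c(1−t)) = 1/(1 − 0.68×0.8) = 1/0.456 ≈ 2.193.
ΔY = k × ΔG = (+€257 million) / 0.456 ≈ +€564 million.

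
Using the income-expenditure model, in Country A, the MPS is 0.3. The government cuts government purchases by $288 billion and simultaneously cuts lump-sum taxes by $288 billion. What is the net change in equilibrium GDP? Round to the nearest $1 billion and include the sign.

−$288 billion

MPC = 1 − MPS = 1 − 0.3 = 0.7.
Expenditure multiplier = 1/(1 − MPC) = 1/(1 − 0.7) = 1/0.3 ≈ 3.333.
ΔG contributes k·ΔG = (−$288 billion) / 0.3 = −$960 billion.
ΔT of −$288 billion changes first-round spending by −c·ΔT = +$201.6 billion, contributing k·(−c·ΔT) = (+$201.6 billion) / 0.3 = +$672 billion.
With ΔG = ΔT and no other leakages, the balanced-budget multiplier is 1, so ΔY = ΔG = −$288 billion.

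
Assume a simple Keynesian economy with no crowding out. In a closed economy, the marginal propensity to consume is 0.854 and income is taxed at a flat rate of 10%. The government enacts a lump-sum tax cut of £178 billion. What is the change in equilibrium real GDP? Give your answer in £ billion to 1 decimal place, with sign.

A lump-sum tax change of −£178 billion shifts disposable income by +£178 billion; first-round consumption changes by −c × ΔT = −0.854 × (−£178 billion) = +£152.012 billion.
Expenditure multiplier = 1/(1 − c(1−t)) = 1/(1 − 0.854×0.9) = 1/0.2314 ≈ 4.322.
The tax multiplier is −c × k ≈ −3.691, so ΔY = k × (−c·ΔT) = (+£152.012 billion) / 0.2314 ≈ +£656.9 billion.

+£656.9 billion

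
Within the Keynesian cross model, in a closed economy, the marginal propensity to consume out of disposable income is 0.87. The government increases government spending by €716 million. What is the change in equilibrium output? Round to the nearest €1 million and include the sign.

Expenditure multiplier = 1/(1 − MPC) = 1/(1 − 0.87) = 1/0.13 ≈ 7.692.
ΔY = k × ΔG = (+€716 million) / 0.13 ≈ +€5,508 million.

+€5,508 million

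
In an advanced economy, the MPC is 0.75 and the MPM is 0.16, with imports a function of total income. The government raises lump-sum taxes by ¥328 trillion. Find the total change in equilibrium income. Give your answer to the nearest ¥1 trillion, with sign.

−¥600 trillion

A lump-sum tax change of +¥328 trillion shifts disposable income by −¥328 trillion; first-round consumption changes by −c × ΔT = −0.75 × (+¥328 trillion) = −¥246 trillion.
Expenditure multiplier = 1/(1 − c + m) = 1/(1 − 0.75 + 0.16) = 1/0.41 ≈ 2.439.
The tax multiplier is −c × k ≈ −1.829, so ΔY = k × (−c·ΔT) = (−¥246 trillion) / 0.41 = −¥600 trillion.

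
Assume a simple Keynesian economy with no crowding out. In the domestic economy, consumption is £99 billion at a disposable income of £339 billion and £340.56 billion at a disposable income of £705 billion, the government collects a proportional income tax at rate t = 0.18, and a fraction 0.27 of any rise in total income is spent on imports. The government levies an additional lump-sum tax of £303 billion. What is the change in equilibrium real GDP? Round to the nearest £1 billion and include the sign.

−£274 billion

MPC = ΔC/ΔYd = (340.56 − 99)/(705 − 339) = 241.56/366 = 0.66.
A lump-sum tax change of +£303 billion shifts disposable income by −£303 billion; first-round consumption changes by −c × ΔT = −0.66 × (+£303 billion) = −£199.98 billion.
Expenditure multiplier = 1/(1 − c(1−t) + m) = 1/(1 − 0.66×0.82 + 0.27) = 1/0.7288 ≈ 1.372.
The tax multiplier is −c × k ≈ −0.906, so ΔY = k × (−c·ΔT) = (−£199.98 billion) / 0.7288 ≈ −£274 billion.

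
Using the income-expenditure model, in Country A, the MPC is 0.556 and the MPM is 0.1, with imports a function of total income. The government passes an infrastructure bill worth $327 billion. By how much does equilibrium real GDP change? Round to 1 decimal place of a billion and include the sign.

Spending multiplier = 1/(1 − c + m) = 1/(1 − 0.556 + 0.1) = 1/0.544 ≈ 1.838.
ΔY = k × ΔG = (+$327 billion) / 0.544 ≈ +$601.1 billion.

+$601.1 billion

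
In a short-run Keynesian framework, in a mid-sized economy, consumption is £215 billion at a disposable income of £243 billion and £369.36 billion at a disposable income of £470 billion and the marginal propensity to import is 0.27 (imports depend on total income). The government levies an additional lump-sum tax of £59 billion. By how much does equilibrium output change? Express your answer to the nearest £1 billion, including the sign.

−£68 billion

MPC = ΔC/ΔYd = (369.36 − 215)/(470 − 243) = 154.36/227 = 0.68.
A lump-sum tax change of +£59 billion shifts disposable income by −£59 billion; first-round consumption changes by −c × ΔT = −0.68 × (+£59 billion) = −£40.12 billion.
Expenditure multiplier = 1/(1 − c + m) = 1/(1 − 0.68 + 0.27) = 1/0.59 ≈ 1.695.
The tax multiplier is −c × k ≈ −1.153, so ΔY = k × (−c·ΔT) = (−£40.12 billion) / 0.59 = −£68 billion.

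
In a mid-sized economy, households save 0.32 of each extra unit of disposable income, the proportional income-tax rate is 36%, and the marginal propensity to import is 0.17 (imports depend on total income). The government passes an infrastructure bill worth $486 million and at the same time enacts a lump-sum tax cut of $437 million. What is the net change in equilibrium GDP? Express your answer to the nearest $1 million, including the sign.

+$1,066 million

MPC = 1 − MPS = 1 − 0.32 = 0.68.
Expenditure multiplier = 1/(1 − c(1−t) + m) = 1/(1 − 0.68×0.64 + 0.17) = 1/0.7348 ≈ 1.361.
ΔG contributes k·ΔG = (+$486 million) / 0.7348 ≈ +$661.4 million.
ΔT of −$437 million changes first-round spending by −c·ΔT = +$297.16 million, contributing k·(−c·ΔT) = (+$297.16 million) / 0.7348 ≈ +$404.4 million.
Net ΔY = k(ΔG − c·ΔT) = (+$783.16 million) / 0.7348 ≈ +$1,066 million.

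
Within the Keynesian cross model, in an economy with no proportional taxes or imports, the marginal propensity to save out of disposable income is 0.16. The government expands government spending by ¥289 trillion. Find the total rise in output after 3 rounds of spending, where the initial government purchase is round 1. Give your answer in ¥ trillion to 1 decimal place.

¥735.7 trillion

MPC = 1 − MPS = 1 − 0.16 = 0.84.
Round 1 adds ΔG = ¥289 trillion; each later round is MPC = 0.84 times the previous.
After 3 rounds: 289 + 242.76 + 203.9184 = ΔG·(1 − c^3)/(1 − c) = 289 × (1 − 0.592704)/0.16 ≈ ¥735.7 trillion.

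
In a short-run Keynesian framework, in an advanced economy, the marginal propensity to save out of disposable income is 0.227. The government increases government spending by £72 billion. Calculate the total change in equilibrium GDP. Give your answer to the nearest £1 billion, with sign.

MPC = 1 − MPS = 1 − 0.227 = 0.773.
Government-spending multiplier = 1/(1 − MPC) = 1/(1 − 0.773) = 1/0.227 ≈ 4.405.
ΔY = k × ΔG = (+£72 billion) / 0.227 ≈ +£317 billion.

+£317 billion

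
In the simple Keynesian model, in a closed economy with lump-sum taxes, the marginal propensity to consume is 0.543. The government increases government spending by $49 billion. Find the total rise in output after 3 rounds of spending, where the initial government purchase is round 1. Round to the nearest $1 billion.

$90 billion

Round 1 adds ΔG = $49 billion; each later round is MPC = 0.543 times the previous.
After 3 rounds: 49 + 26.607 + 14.447601 = ΔG·(1 − c^3)/(1 − c) = 49 × (1 − 0.160103007)/0.457 ≈ $90 billion.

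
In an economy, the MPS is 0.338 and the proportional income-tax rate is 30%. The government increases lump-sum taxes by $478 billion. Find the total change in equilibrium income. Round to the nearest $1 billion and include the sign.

−$590 billion

MPC = 1 − MPS = 1 − 0.338 = 0.662.
A lump-sum tax change of +$478 billion shifts disposable income by −$478 billion; first-round consumption changes by −c × ΔT = −0.662 × (+$478 billion) = −$316.436 billion.
Expenditure multiplier = 1/(1 − c(1−t)) = 1/(1 − 0.662×0.7) = 1/0.5366 ≈ 1.864.
The tax multiplier is −c × k ≈ −1.234, so ΔY = k × (−c·ΔT) = (−$316.436 billion) / 0.5366 ≈ −$590 billion.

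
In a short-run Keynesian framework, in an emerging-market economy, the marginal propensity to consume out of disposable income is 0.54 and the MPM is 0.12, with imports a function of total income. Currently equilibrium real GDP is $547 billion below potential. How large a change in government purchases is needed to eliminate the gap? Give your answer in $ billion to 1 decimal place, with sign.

+$317.3 billion

Spending multiplier = 1/(1 − c + m) = 1/(1 − 0.54 + 0.12) = 1/0.58 ≈ 1.724.
Need ΔY = +$547 billion, so ΔG = ΔY/k = (+$547 billion) × 0.58 ≈ +$317.3 billion.
The government should increase government purchases by $317.3 billion.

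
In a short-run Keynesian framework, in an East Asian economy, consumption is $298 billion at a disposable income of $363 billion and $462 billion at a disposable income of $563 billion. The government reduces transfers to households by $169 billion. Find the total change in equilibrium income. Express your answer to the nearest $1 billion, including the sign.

MPC = ΔC/ΔYd = (462 − 298)/(563 − 363) = 164/200 = 0.82.
The transfer change shifts disposable income by −$169 billion, so first-round consumption changes by c·ΔTR = 0.82 × (−$169 billion) = −$138.58 billion.
Expenditure multiplier = 1/(1 − MPC) = 1/(1 − 0.82) = 1/0.18 ≈ 5.556.
The transfer multiplier is c × k ≈ 4.556, so ΔY = k × (c·ΔTR) = (−$138.58 billion) / 0.18 ≈ −$770 billion.

−$770 billion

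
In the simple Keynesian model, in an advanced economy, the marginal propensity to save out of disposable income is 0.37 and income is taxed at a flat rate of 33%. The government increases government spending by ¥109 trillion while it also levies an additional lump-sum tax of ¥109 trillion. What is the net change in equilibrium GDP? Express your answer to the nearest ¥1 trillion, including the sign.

+¥70 trillion

MPC = 1 − MPS = 1 − 0.37 = 0.63.
Expenditure multiplier = 1/(1 − c(1−t)) = 1/(1 − 0.63×0.67) = 1/0.5779 ≈ 1.73.
ΔG contributes k·ΔG = (+¥109 trillion) / 0.5779 ≈ +¥188.6 trillion.
ΔT of +¥109 trillion changes first-round spending by −c·ΔT = −¥68.67 trillion, contributing k·(−c·ΔT) = (−¥68.67 trillion) / 0.5779 ≈ −¥118.8 trillion.
Net ΔY = k(ΔG − c·ΔT) = (+¥40.33 trillion) / 0.5779 ≈ +¥70 trillion.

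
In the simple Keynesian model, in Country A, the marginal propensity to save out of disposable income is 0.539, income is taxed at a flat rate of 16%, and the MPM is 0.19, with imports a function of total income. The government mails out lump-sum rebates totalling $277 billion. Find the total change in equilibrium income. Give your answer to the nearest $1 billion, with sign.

MPC = 1 − MPS = 1 − 0.539 = 0.461.
A lump-sum tax change of −$277 billion shifts disposable income by +$277 billion; first-round consumption changes by −c × ΔT = −0.461 × (−$277 billion) = +$127.697 billion.
Expenditure multiplier = 1/(1 − c(1−t) + m) = 1/(1 − 0.461×0.84 + 0.19) = 1/0.80276 ≈ 1.246.
The tax multiplier is −c × k ≈ −0.574, so ΔY = k × (−c·ΔT) = (+$127.697 billion) / 0.80276 ≈ +$159 billion.

+$159 billion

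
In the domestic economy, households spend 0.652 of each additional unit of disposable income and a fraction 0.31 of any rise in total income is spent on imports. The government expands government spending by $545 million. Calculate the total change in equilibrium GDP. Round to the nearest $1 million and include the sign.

Expenditure multiplier = 1/(1 − c + m) = 1/(1 − 0.652 + 0.31) = 1/0.658 ≈ 1.52.
ΔY = k × ΔG = (+$545 million) / 0.658 ≈ +$828 million.

+$828 million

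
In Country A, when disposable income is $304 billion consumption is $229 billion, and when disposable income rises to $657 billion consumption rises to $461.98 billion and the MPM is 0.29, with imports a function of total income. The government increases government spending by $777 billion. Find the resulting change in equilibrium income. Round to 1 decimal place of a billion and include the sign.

+$1,233.3 billion

MPC = ΔC/ΔYd = (461.98 − 229)/(657 − 304) = 232.98/353 = 0.66.
Spending multiplier = 1/(1 − c + m) = 1/(1 − 0.66 + 0.29) = 1/0.63 ≈ 1.587.
ΔY = k × ΔG = (+$777 billion) / 0.63 ≈ +$1,233.3 billion.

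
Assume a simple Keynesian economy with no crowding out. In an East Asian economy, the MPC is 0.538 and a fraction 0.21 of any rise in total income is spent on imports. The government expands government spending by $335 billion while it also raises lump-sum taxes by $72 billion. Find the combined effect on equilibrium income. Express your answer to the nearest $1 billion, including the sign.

Expenditure multiplier = 1/(1 − c + m) = 1/(1 − 0.538 + 0.21) = 1/0.672 ≈ 1.488.
ΔG contributes k·ΔG = (+$335 billion) / 0.672 ≈ +$498.5 billion.
ΔT of +$72 billion changes first-round spending by −c·ΔT = −$38.736 billion, contributing k·(−c·ΔT) = (−$38.736 billion) / 0.672 ≈ −$57.6 billion.
Net ΔY = k(ΔG − c·ΔT) = (+$296.264 billion) / 0.672 ≈ +$441 billion.

+$441 billion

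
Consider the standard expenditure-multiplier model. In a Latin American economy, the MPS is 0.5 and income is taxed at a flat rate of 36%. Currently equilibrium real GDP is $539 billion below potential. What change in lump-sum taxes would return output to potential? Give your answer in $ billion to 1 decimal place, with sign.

MPC = 1 − MPS = 1 − 0.5 = 0.5.
Spending multiplier = 1/(1 − c(1−t)) = 1/(1 − 0.5×0.64) = 1/0.68 ≈ 1.471.
Tax multiplier = −c·k = −0.5/0.68 ≈ −0.735. Need ΔY = +$539 billion, so ΔT = ΔY/(−c·k) = −(+$539 billion) × 0.68 / 0.5 ≈ −$733 billion.
The government should cut lump-sum taxes by $733 billion.

−$733.0 billion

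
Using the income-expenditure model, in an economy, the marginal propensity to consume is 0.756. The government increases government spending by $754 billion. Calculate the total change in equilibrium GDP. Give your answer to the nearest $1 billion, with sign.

+$3,090 billion

Government-spending multiplier = 1/(1 − MPC) = 1/(1 − 0.756) = 1/0.244 ≈ 4.098.
ΔY = k × ΔG = (+$754 billion) / 0.244 ≈ +$3,090 billion.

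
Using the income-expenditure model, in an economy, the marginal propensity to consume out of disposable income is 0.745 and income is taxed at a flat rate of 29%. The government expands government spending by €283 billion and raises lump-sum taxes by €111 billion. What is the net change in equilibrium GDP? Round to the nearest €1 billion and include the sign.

+€425 billion

Expenditure multiplier = 1/(1 − c(1−t)) = 1/(1 − 0.745×0.71) = 1/0.47105 ≈ 2.123.
ΔG contributes k·ΔG = (+€283 billion) / 0.47105 ≈ +€600.8 billion.
ΔT of +€111 billion changes first-round spending by −c·ΔT = −€82.695 billion, contributing k·(−c·ΔT) = (−€82.695 billion) / 0.47105 ≈ −€175.6 billion.
Net ΔY = k(ΔG − c·ΔT) = (+€200.305 billion) / 0.47105 ≈ +€425 billion.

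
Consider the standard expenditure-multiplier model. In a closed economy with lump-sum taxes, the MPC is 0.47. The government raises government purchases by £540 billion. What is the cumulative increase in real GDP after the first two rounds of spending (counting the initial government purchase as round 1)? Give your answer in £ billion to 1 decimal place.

£793.8 billion

Round 1 adds ΔG = £540 billion; each later round is MPC = 0.47 times the previous.
After 2 rounds: 540 + 253.8 = ΔG·(1 − c^2)/(1 − c) = 540 × (1 − 0.2209)/0.53 = £793.8 billion.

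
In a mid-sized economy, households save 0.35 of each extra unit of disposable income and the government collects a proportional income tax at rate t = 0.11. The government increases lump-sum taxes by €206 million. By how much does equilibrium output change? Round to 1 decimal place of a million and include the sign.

MPC = 1 − MPS = 1 − 0.35 = 0.65.
A lump-sum tax change of +€206 million shifts disposable income by −€206 million; first-round consumption changes by −c × ΔT = −0.65 × (+€206 million) = −€133.9 million.
Expenditure multiplier = 1/(1 − c(1−t)) = 1/(1 − 0.65×0.89) = 1/0.4215 ≈ 2.372.
The tax multiplier is −c × k ≈ −1.542, so ΔY = k × (−c·ΔT) = (−€133.9 million) / 0.4215 ≈ −€317.7 million.

−€317.7 million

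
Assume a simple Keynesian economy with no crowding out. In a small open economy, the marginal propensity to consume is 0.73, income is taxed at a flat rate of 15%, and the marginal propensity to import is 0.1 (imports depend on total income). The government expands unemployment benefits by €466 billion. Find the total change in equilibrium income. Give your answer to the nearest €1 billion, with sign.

+€709 billion

The transfer change shifts disposable income by +€466 billion, so first-round consumption changes by c·ΔTR = 0.73 × (+€466 billion) = +€340.18 billion.
Expenditure multiplier = 1/(1 − c(1−t) + m) = 1/(1 − 0.73×0.85 + 0.1) = 1/0.4795 ≈ 2.086.
The transfer multiplier is c × k ≈ 1.522, so ΔY = k × (c·ΔTR) = (+€340.18 billion) / 0.4795 ≈ +€709 billion.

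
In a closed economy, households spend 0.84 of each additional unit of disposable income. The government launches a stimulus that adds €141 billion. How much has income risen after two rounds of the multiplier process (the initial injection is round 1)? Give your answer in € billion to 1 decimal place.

€259.4 billion

Round 1 adds ΔG = €141 billion; each later round is MPC = 0.84 times the previous.
After 2 rounds: 141 + 118.44 = ΔG·(1 − c^2)/(1 − c) = 141 × (1 − 0.7056)/0.16 ≈ €259.4 billion.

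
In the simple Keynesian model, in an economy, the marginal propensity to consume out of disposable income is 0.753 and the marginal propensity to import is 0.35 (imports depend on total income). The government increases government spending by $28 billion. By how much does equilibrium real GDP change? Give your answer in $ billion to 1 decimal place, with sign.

Government-spending multiplier = 1/(1 − c + m) = 1/(1 − 0.753 + 0.35) = 1/0.597 ≈ 1.675.
ΔY = k × ΔG = (+$28 billion) / 0.597 ≈ +$46.9 billion.

+$46.9 billion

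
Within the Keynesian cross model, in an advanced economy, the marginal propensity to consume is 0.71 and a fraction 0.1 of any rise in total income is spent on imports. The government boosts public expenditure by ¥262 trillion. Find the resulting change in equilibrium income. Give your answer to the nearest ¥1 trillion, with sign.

Spending multiplier = 1/(1 − c + m) = 1/(1 − 0.71 + 0.1) = 1/0.39 ≈ 2.564.
ΔY = k × ΔG = (+¥262 trillion) / 0.39 ≈ +¥672 trillion.

+¥672 trillion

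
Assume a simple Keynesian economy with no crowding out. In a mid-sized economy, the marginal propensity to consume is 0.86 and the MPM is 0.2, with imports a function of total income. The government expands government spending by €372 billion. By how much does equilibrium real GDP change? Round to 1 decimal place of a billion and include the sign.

Expenditure multiplier = 1/(1 − c + m) = 1/(1 − 0.86 + 0.2) = 1/0.34 ≈ 2.941.
ΔY = k × ΔG = (+€372 billion) / 0.34 ≈ +€1,094.1 billion.

+€1,094.1 billion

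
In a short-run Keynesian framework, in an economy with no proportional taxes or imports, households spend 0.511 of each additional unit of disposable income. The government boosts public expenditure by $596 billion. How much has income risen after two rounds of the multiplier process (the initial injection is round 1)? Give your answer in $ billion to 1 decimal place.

Round 1 adds ΔG = $596 billion; each later round is MPC = 0.511 times the previous.
After 2 rounds: 596 + 304.556 = ΔG·(1 − c^2)/(1 − c) = 596 × (1 − 0.261121)/0.489 ≈ $900.6 billion.

$900.6 billion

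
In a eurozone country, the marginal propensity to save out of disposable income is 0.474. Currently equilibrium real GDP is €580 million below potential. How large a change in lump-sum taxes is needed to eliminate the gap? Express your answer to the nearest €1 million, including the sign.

MPC = 1 − MPS = 1 − 0.474 = 0.526.
Spending multiplier = 1/(1 − MPC) = 1/(1 − 0.526) = 1/0.474 ≈ 2.11.
Tax multiplier = −c·k = −0.526/0.474 ≈ −1.11. Need ΔY = +€580 million, so ΔT = ΔY/(−c·k) = −(+€580 million) × 0.474 / 0.526 ≈ −€523 million.
The government should cut lump-sum taxes by €523 million.

−€523 million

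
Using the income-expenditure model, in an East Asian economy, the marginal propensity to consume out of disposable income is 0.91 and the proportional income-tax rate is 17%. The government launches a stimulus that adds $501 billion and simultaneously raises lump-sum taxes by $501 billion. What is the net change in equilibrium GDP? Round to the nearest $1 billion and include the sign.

+$184 billion

Expenditure multiplier = 1/(1 − c(1−t)) = 1/(1 − 0.91×0.83) = 1/0.2447 ≈ 4.087.
ΔG contributes k·ΔG = (+$501 billion) / 0.2447 ≈ +$2,047.4 billion.
ΔT of +$501 billion changes first-round spending by −c·ΔT = −$455.91 billion, contributing k·(−c·ΔT) = (−$455.91 billion) / 0.2447 ≈ −$1,863.1 billion.
Net ΔY = k(ΔG − c·ΔT) = (+$45.09 billion) / 0.2447 ≈ +$184 billion.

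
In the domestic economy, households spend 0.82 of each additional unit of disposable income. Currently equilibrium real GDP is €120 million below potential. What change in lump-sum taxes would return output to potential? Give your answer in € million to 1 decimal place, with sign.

−€26.3 million

Spending multiplier = 1/(1 − MPC) = 1/(1 − 0.82) = 1/0.18 ≈ 5.556.
Tax multiplier = −c·k = −0.82/0.18 ≈ −4.556. Need ΔY = +€120 million, so ΔT = ΔY/(−c·k) = −(+€120 million) × 0.18 / 0.82 ≈ −€26.3 million.
The government should cut lump-sum taxes by €26.3 million.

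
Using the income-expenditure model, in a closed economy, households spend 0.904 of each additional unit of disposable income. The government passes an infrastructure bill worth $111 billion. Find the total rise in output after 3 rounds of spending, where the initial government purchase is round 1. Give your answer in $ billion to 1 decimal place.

$302.1 billion

Round 1 adds ΔG = $111 billion; each later round is MPC = 0.904 times the previous.
After 3 rounds: 111 + 100.344 + 90.710976 = ΔG·(1 − c^3)/(1 − c) = 111 × (1 − 0.738763264)/0.096 ≈ $302.1 billion.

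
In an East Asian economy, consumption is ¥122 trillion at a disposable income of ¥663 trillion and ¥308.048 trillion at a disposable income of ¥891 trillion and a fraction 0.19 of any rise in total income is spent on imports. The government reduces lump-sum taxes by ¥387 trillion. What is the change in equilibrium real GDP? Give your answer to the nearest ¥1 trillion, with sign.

+¥844 trillion

MPC = ΔC/ΔYd = (308.048 − 122)/(891 − 663) = 186.048/228 = 0.816.
A lump-sum tax change of −¥387 trillion shifts disposable income by +¥387 trillion; first-round consumption changes by −c × ΔT = −0.816 × (−¥387 trillion) = +¥315.792 trillion.
Expenditure multiplier = 1/(1 − c + m) = 1/(1 − 0.816 + 0.19) = 1/0.374 ≈ 2.674.
The tax multiplier is −c × k ≈ −2.182, so ΔY = k × (−c·ΔT) = (+¥315.792 trillion) / 0.374 ≈ +¥844 trillion.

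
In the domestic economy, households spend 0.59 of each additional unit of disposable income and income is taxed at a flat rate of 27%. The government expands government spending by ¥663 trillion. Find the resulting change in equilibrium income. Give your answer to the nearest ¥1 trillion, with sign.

Government-spending multiplier = 1/(1 − c(1−t)) = 1/(1 − 0.59×0.73) = 1/0.5693 ≈ 1.757.
ΔY = k × ΔG = (+¥663 trillion) / 0.5693 ≈ +¥1,165 trillion.

+¥1,165 trillion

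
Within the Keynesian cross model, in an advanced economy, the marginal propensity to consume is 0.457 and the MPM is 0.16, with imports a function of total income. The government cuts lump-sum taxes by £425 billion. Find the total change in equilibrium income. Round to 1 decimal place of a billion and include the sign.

A lump-sum tax change of −£425 billion shifts disposable income by +£425 billion; first-round consumption changes by −c × ΔT = −0.457 × (−£425 billion) = +£194.225 billion.
Expenditure multiplier = 1/(1 − c + m) = 1/(1 − 0.457 + 0.16) = 1/0.703 ≈ 1.422.
The tax multiplier is −c × k ≈ −0.65, so ΔY = k × (−c·ΔT) = (+£194.225 billion) / 0.703 ≈ +£276.3 billion.

+£276.3 billion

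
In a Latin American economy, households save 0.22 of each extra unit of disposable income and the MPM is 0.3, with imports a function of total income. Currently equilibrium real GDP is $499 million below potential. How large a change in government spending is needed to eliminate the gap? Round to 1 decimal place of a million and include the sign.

MPC = 1 − MPS = 1 − 0.22 = 0.78.
Spending multiplier = 1/(1 − c + m) = 1/(1 − 0.78 + 0.3) = 1/0.52 ≈ 1.923.
Need ΔY = +$499 million, so ΔG = ΔY/k = (+$499 million) × 0.52 ≈ +$259.5 million.
The government should increase government spending by $259.5 million.

+$259.5 million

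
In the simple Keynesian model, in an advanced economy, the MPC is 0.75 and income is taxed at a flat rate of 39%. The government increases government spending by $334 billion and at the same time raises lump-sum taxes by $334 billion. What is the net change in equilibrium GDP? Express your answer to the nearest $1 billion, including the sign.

+$154 billion

Expenditure multiplier = 1/(1 − c(1−t)) = 1/(1 − 0.75×0.61) = 1/0.5425 ≈ 1.843.
ΔG contributes k·ΔG = (+$334 billion) / 0.5425 ≈ +$615.7 billion.
ΔT of +$334 billion changes first-round spending by −c·ΔT = −$250.5 billion, contributing k·(−c·ΔT) = (−$250.5 billion) / 0.5425 ≈ −$461.8 billion.
Net ΔY = k(ΔG − c·ΔT) = (+$83.5 billion) / 0.5425 ≈ +$154 billion.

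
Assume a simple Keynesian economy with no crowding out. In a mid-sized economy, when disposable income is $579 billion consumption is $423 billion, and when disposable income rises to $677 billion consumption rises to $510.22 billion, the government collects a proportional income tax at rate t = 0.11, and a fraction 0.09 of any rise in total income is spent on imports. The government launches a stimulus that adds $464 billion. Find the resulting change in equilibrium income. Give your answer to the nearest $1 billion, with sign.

MPC = ΔC/ΔYd = (510.22 − 423)/(677 − 579) = 87.22/98 = 0.89.
Government-spending multiplier = 1/(1 − c(1−t) + m) = 1/(1 − 0.89×0.89 + 0.09) = 1/0.2979 ≈ 3.357.
ΔY = k × ΔG = (+$464 billion) / 0.2979 ≈ +$1,558 billion.

+$1,558 billion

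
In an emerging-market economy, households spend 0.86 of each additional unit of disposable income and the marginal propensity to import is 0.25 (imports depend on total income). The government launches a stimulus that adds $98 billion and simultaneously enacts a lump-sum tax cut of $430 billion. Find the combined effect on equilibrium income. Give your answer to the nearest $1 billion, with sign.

+$1,199 billion

Expenditure multiplier = 1/(1 − c + m) = 1/(1 − 0.86 + 0.25) = 1/0.39 ≈ 2.564.
ΔG contributes k·ΔG = (+$98 billion) / 0.39 ≈ +$251.3 billion.
ΔT of −$430 billion changes first-round spending by −c·ΔT = +$369.8 billion, contributing k·(−c·ΔT) = (+$369.8 billion) / 0.39 ≈ +$948.2 billion.
Net ΔY = k(ΔG − c·ΔT) = (+$467.8 billion) / 0.39 ≈ +$1,199 billion.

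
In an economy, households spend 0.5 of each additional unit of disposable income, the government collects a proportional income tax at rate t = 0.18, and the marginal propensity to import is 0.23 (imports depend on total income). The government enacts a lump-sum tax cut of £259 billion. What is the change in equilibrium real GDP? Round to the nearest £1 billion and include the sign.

A lump-sum tax change of −£259 billion shifts disposable income by +£259 billion; first-round consumption changes by −c × ΔT = −0.5 × (−£259 billion) = +£129.5 billion.
Expenditure multiplier = 1/(1 − c(1−t) + m) = 1/(1 − 0.5×0.82 + 0.23) = 1/0.82 ≈ 1.22.
The tax multiplier is −c × k ≈ −0.61, so ΔY = k × (−c·ΔT) = (+£129.5 billion) / 0.82 ≈ +£158 billion.

+£158 billion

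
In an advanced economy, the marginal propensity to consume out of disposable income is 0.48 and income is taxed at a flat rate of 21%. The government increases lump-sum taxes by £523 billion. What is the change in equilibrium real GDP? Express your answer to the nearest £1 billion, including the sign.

−£404 billion

A lump-sum tax change of +£523 billion shifts disposable income by −£523 billion; first-round consumption changes by −c × ΔT = −0.48 × (+£523 billion) = −£251.04 billion.
Expenditure multiplier = 1/(1 − c(1−t)) = 1/(1 − 0.48×0.79) = 1/0.6208 ≈ 1.611.
The tax multiplier is −c × k ≈ −0.773, so ΔY = k × (−c·ΔT) = (−£251.04 billion) / 0.6208 ≈ −£404 billion.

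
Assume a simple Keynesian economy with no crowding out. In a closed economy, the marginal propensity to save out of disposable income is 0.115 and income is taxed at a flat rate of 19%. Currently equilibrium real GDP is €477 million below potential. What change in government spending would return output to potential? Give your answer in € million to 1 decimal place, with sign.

+€135.1 million

MPC = 1 − MPS = 1 − 0.115 = 0.885.
Spending multiplier = 1/(1 − c(1−t)) = 1/(1 − 0.885×0.81) = 1/0.28315 ≈ 3.532.
Need ΔY = +€477 million, so ΔG = ΔY/k = (+€477 million) × 0.28315 ≈ +€135.1 million.
The government should increase government spending by €135.1 million.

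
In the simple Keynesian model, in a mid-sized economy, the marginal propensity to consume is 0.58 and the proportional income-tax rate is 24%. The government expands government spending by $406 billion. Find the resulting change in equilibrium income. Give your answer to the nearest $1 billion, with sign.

Spending multiplier = 1/(1 − c(1−t)) = 1/(1 − 0.58×0.76) = 1/0.5592 ≈ 1.788.
ΔY = k × ΔG = (+$406 billion) / 0.5592 ≈ +$726 billion.

+$726 billion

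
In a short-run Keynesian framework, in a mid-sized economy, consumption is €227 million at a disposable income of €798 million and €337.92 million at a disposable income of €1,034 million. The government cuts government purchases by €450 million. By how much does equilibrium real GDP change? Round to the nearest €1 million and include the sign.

MPC = ΔC/ΔYd = (337.92 − 227)/(1,034 − 798) = 110.92/236 = 0.47.
Expenditure multiplier = 1/(1 − MPC) = 1/(1 − 0.47) = 1/0.53 ≈ 1.887.
ΔY = k × ΔG = (−€450 million) / 0.53 ≈ −€849 million.

−€849 million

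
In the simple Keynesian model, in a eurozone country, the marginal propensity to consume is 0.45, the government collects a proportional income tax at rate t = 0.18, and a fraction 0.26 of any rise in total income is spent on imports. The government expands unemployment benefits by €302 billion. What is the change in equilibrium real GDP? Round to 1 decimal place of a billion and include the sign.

+€152.5 billion

The transfer change shifts disposable income by +€302 billion, so first-round consumption changes by c·ΔTR = 0.45 × (+€302 billion) = +€135.9 billion.
Expenditure multiplier = 1/(1 − c(1−t) + m) = 1/(1 − 0.45×0.82 + 0.26) = 1/0.891 ≈ 1.122.
The transfer multiplier is c × k ≈ 0.505, so ΔY = k × (c·ΔTR) = (+€135.9 billion) / 0.891 ≈ +€152.5 billion.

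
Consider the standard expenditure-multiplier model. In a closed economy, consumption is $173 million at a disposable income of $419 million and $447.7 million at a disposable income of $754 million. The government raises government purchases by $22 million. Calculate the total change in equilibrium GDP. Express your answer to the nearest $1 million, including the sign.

MPC = ΔC/ΔYd = (447.7 − 173)/(754 − 419) = 274.7/335 = 0.82.
Spending multiplier = 1/(1 − MPC) = 1/(1 − 0.82) = 1/0.18 ≈ 5.556.
ΔY = k × ΔG = (+$22 million) / 0.18 ≈ +$122 million.

+$122 million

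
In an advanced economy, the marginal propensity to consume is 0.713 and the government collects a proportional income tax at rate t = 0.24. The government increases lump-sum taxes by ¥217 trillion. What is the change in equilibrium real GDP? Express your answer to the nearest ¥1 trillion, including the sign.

A lump-sum tax change of +¥217 trillion shifts disposable income by −¥217 trillion; first-round consumption changes by −c × ΔT = −0.713 × (+¥217 trillion) = −¥154.721 trillion.
Expenditure multiplier = 1/(1 − c(1−t)) = 1/(1 − 0.713×0.76) = 1/0.45812 ≈ 2.183.
The tax multiplier is −c × k ≈ −1.556, so ΔY = k × (−c·ΔT) = (−¥154.721 trillion) / 0.45812 ≈ −¥338 trillion.

−¥338 trillion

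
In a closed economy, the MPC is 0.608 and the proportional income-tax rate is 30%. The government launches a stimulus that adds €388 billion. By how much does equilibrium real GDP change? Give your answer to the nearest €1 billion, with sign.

Expenditure multiplier = 1/(1 − c(1−t)) = 1/(1 − 0.608×0.7) = 1/0.5744 ≈ 1.741.
ΔY = k × ΔG = (+€388 billion) / 0.5744 ≈ +€675 billion.

+€675 billion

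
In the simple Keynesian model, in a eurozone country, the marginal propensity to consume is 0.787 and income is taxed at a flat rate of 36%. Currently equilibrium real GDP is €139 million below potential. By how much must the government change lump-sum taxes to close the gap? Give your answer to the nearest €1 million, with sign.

Spending multiplier = 1/(1 − c(1−t)) = 1/(1 − 0.787×0.64) = 1/0.49632 ≈ 2.015.
Tax multiplier = −c·k = −0.787/0.49632 ≈ −1.586. Need ΔY = +€139 million, so ΔT = ΔY/(−c·k) = −(+€139 million) × 0.49632 / 0.787 ≈ −€88 million.
The government should cut lump-sum taxes by €88 million.

−€88 million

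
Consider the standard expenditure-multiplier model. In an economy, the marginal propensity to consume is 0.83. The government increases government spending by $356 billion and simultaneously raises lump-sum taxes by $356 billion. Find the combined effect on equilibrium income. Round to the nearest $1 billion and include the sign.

Expenditure multiplier = 1/(1 − MPC) = 1/(1 − 0.83) = 1/0.17 ≈ 5.882.
ΔG contributes k·ΔG = (+$356 billion) / 0.17 ≈ +$2,094.1 billion.
ΔT of +$356 billion changes first-round spending by −c·ΔT = −$295.48 billion, contributing k·(−c·ΔT) = (−$295.48 billion) / 0.17 ≈ −$1,738.1 billion.
With ΔG = ΔT and no other leakages, the balanced-budget multiplier is 1, so ΔY = ΔG = +$356 billion.

+$356 billion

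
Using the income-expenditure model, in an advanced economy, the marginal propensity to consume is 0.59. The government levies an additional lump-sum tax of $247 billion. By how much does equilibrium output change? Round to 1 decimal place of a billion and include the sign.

−$355.4 billion

A lump-sum tax change of +$247 billion shifts disposable income by −$247 billion; first-round consumption changes by −c × ΔT = −0.59 × (+$247 billion) = −$145.73 billion.
Expenditure multiplier = 1/(1 − MPC) = 1/(1 − 0.59) = 1/0.41 ≈ 2.439.
The tax multiplier is −c × k ≈ −1.439, so ΔY = k × (−c·ΔT) = (−$145.73 billion) / 0.41 ≈ −$355.4 billion.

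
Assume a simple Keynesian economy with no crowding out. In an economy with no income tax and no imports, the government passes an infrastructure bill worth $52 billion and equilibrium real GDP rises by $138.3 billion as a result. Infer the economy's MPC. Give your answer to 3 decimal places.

0.624

Implied spending multiplier k = ΔY/ΔG = 138.3/52 ≈ 2.6596.
Since k = 1/(1 − MPC), MPC = 1 − 1/k = 1 − ΔG/ΔY = 1 − 52/138.3 ≈ 0.624.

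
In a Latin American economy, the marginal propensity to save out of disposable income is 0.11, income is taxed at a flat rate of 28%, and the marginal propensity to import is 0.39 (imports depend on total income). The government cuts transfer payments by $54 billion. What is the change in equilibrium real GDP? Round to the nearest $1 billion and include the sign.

−$64 billion

MPC = 1 − MPS = 1 − 0.11 = 0.89.
The transfer change shifts disposable income by −$54 billion, so first-round consumption changes by c·ΔTR = 0.89 × (−$54 billion) = −$48.06 billion.
Expenditure multiplier = 1/(1 − c(1−t) + m) = 1/(1 − 0.89×0.72 + 0.39) = 1/0.7492 ≈ 1.335.
The transfer multiplier is c × k ≈ 1.188, so ΔY = k × (c·ΔTR) = (−$48.06 billion) / 0.7492 ≈ −$64 billion.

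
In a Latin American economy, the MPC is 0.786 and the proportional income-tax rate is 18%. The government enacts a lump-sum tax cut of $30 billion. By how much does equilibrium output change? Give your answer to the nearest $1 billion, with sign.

+$66 billion

A lump-sum tax change of −$30 billion shifts disposable income by +$30 billion; first-round consumption changes by −c × ΔT = −0.786 × (−$30 billion) = +$23.58 billion.
Expenditure multiplier = 1/(1 − c(1−t)) = 1/(1 − 0.786×0.82) = 1/0.35548 ≈ 2.813.
The tax multiplier is −c × k ≈ −2.211, so ΔY = k × (−c·ΔT) = (+$23.58 billion) / 0.35548 ≈ +$66 billion.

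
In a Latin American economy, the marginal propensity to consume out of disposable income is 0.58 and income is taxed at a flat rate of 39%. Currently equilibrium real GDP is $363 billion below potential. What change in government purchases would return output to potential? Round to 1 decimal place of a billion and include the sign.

+$234.6 billion

Spending multiplier = 1/(1 − c(1−t)) = 1/(1 − 0.58×0.61) = 1/0.6462 ≈ 1.548.
Need ΔY = +$363 billion, so ΔG = ΔY/k = (+$363 billion) × 0.6462 ≈ +$234.6 billion.
The government should increase government purchases by $234.6 billion.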